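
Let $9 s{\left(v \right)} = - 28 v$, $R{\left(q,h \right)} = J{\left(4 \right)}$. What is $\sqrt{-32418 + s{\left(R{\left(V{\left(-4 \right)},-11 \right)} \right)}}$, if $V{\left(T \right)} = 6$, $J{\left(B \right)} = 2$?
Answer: $\frac{i \sqrt{291818}}{3} \approx 180.07 i$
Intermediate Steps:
$R{\left(q,h \right)} = 2$
$s{\left(v \right)} = - \frac{28 v}{9}$ ($s{\left(v \right)} = \frac{\left(-28\right) v}{9} = - \frac{28 v}{9}$)
$\sqrt{-32418 + s{\left(R{\left(V{\left(-4 \right)},-11 \right)} \right)}} = \sqrt{-32418 - \frac{56}{9}} = \sqrt{- \frac{291818}{9}} = \frac{i \sqrt{291818}}{3}$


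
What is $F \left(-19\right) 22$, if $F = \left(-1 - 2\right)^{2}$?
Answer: $-3762$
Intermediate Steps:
$F = 9$ ($F = \left(-3\right)^{2} = 9$)
$F \left(-19\right) 22 = 9 \left(-19\right) 22 = \left(-171\right) 22 = -3762$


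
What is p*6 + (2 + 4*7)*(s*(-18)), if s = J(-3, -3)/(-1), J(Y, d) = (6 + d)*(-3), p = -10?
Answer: -4920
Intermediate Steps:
J(Y, d) = -18 - 3*d
s = 9 (s = (-18 - 3*(-3))/(-1) = (-18 + 9)*(-1) = -9*(-1) = 9)
p*6 + (2 + 4*7)*(s*(-18)) = -10*6 + (2 + 4*7)*(9*(-18)) = -60 + (2 + 28)*(-162) = -60 + 30*(-162) = -60 - 4860 = -4920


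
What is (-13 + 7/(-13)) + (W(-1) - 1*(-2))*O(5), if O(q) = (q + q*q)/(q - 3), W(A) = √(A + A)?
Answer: 214/13 + 15*I*√2 ≈ 16.462 + 21.213*I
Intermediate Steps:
W(A) = √2*√A (W(A) = √(2*A) = √2*√A)
O(q) = (q + q²)/(-3 + q)
(-13 + 7/(-13)) + (W(-1) - 1*(-2))*O(5) = (-13 + 7/(-13)) + (√2*√(-1) - 1*(-2))*(5*(1 + 5)/(-3 + 5)) = (-13 + 7*(-1/13)) + (√2*I + 2)*(5*6/2) = (-13 - 7/13) + (I*√2 + 2)*(5*(½)*6) = -176/13 + (2 + I*√2)*15 = -176/13 + (30 + 15*I*√2) = 214/13 + 15*I*√2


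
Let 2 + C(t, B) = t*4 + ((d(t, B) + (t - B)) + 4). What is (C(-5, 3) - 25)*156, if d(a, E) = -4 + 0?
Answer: -8580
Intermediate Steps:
d(a, E) = -4
C(t, B) = -2 - B + 5*t (C(t, B) = -2 + (t*4 + ((-4 + (t - B)) + 4)) = -2 + (4*t + ((-4 + t - B) + 4)) = -2 + (4*t + (t - B)) = -2 + (-B + 5*t) = -2 - B + 5*t)
(C(-5, 3) - 25)*156 = ((-2 - 1*3 + 5*(-5)) - 25)*156 = ((-2 - 3 - 25) - 25)*156 = (-30 - 25)*156 = -55*156 = -8580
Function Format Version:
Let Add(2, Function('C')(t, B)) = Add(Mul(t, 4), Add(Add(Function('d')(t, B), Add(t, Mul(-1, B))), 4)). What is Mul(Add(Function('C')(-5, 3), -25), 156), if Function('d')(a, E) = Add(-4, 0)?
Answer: -8580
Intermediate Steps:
Function('d')(a, E) = -4
Function('C')(t, B) = Add(-2, Mul(-1, B), Mul(5, t)) (Function('C')(t, B) = Add(-2, Add(Mul(t, 4), Add(Add(-4, Add(t, Mul(-1, B))), 4))) = Add(-2, Add(Mul(4, t), Add(Add(-4, t, Mul(-1, B)), 4))) = Add(-2, Add(Mul(4, t), Add(t, Mul(-1, B)))) = Add(-2, Add(Mul(-1, B), Mul(5, t))) = Add(-2, Mul(-1, B), Mul(5, t)))
Mul(Add(Function('C')(-5, 3), -25), 156) = Mul(Add(Add(-2, Mul(-1, 3), Mul(5, -5)), -25), 156) = Mul(Add(Add(-2, -3, -25), -25), 156) = Mul(Add(-30, -25), 156) = Mul(-55, 156) = -8580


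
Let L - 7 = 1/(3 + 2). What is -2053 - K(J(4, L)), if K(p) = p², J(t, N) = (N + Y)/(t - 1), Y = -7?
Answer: -461926/225 ≈ -2053.0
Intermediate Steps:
L = 36/5 (L = 7 + 1/(3 + 2) = 7 + 1/5 = 7 + ⅕ = 36/5 ≈ 7.2000)
J(t, N) = (-7 + N)/(-1 + t) (J(t, N) = (N - 7)/(t - 1) = (-7 + N)/(-1 + t))
-2053 - K(J(4, L)) = -2053 - ((-7 + 36/5)/(-1 + 4))² = -2053 - ((⅕)/3)² = -2053 - ((⅓)*(⅕))² = -2053 - (1/15)² = -2053 - 1*1/225 = -2053 - 1/225 = -461926/225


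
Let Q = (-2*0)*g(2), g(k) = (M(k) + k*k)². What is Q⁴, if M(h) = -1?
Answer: 0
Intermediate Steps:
g(k) = (-1 + k²)² (g(k) = (-1 + k*k)² = (-1 + k²)²)
Q = 0 (Q = (-2*0)*(-1 + 2²)² = 0*(-1 + 4)² = 0*3² = 0*9 = 0)
Q⁴ = 0⁴ = 0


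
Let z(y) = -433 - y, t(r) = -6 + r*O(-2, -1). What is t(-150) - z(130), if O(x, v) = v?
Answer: 707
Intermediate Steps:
t(r) = -6 - r (t(r) = -6 + r*(-1) = -6 - r)
t(-150) - z(130) = (-6 - 1*(-150)) - (-433 - 1*130) = (-6 + 150) - (-433 - 130) = 144 - 1*(-563) = 144 + 563 = 707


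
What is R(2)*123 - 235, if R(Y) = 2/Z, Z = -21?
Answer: -1727/7 ≈ -246.71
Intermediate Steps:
R(Y) = -2/21 (R(Y) = 2/(-21) = 2*(-1/21) = -2/21)
R(2)*123 - 235 = -2/21*123 - 235 = -82/7 - 235 = -1727/7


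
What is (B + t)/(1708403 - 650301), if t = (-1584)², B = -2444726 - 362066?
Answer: -148868/529051 ≈ -0.28139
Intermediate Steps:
B = -2806792
t = 2509056
(B + t)/(1708403 - 650301) = (-2806792 + 2509056)/(1708403 - 650301) = -297736/1058102 = -297736*1/1058102 = -148868/529051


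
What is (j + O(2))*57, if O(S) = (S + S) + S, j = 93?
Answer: 5643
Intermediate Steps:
O(S) = 3*S (O(S) = 2*S + S = 3*S)
(j + O(2))*57 = (93 + 3*2)*57 = (93 + 6)*57 = 99*57 = 5643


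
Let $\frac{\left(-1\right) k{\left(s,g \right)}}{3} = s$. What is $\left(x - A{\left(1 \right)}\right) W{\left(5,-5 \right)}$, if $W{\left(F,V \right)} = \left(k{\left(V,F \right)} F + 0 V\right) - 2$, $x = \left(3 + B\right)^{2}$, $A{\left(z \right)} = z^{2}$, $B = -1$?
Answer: $219$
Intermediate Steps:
$k{\left(s,g \right)} = - 3 s$
$x = 4$ ($x = \left(3 - 1\right)^{2} = 2^{2} = 4$)
$W{\left(F,V \right)} = -2 - 3 F V$ ($W{\left(F,V \right)} = \left(- 3 V F + 0 V\right) - 2 = \left(- 3 F V + 0\right) - 2 = - 3 F V - 2 = -2 - 3 F V$)
$\left(x - A{\left(1 \right)}\right) W{\left(5,-5 \right)} = \left(4 - 1^{2}\right) \left(-2 - 15 \left(-5\right)\right) = \left(4 - 1\right) \left(-2 + 75\right) = \left(4 - 1\right) 73 = 3 \cdot 73 = 219$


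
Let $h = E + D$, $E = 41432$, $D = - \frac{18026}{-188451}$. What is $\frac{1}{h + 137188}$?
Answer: $\frac{188451}{33661135646} \approx 5.5985 \cdot 10^{-6}$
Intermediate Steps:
$D = \frac{18026}{188451}$ ($D = \left(-18026\right) \left(- \frac{1}{188451}\right) = \frac{18026}{188451} \approx 0.095654$)
$h = \frac{7807919858}{188451}$ ($h = 41432 + \frac{18026}{188451} = \frac{7807919858}{188451} \approx 41432.0$)
$\frac{1}{h + 137188} = \frac{1}{\frac{7807919858}{188451} + 137188} = \frac{1}{\frac{33661135646}{188451}} = \frac{188451}{33661135646}$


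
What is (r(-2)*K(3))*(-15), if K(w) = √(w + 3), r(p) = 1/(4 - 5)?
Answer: 15*√6 ≈ 36.742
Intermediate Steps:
r(p) = -1 (r(p) = 1/(-1) = -1)
K(w) = √(3 + w)
(r(-2)*K(3))*(-15) = -√(3 + 3)*(-15) = -√6*(-15) = 15*√6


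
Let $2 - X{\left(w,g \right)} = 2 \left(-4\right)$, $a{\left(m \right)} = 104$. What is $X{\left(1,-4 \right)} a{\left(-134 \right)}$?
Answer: $1040$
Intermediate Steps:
$X{\left(w,g \right)} = 10$ ($X{\left(w,g \right)} = 2 - 2 \left(-4\right) = 2 - -8 = 2 + 8 = 10$)
$X{\left(1,-4 \right)} a{\left(-134 \right)} = 10 \cdot 104 = 1040$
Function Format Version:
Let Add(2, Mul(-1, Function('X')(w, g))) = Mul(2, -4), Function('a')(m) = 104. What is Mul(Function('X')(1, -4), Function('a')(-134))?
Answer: 1040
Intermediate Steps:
Function('X')(w, g) = 10 (Function('X')(w, g) = Add(2, Mul(-1, Mul(2, -4))) = Add(2, Mul(-1, -8)) = Add(2, 8) = 10)
Mul(Function('X')(1, -4), Function('a')(-134)) = Mul(10, 104) = 1040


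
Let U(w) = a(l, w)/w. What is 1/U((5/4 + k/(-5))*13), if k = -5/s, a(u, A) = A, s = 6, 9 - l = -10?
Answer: 1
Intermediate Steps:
l = 19 (l = 9 - 1*(-10) = 9 + 10 = 19)
k = -⅚ (k = -5/6 = -5*⅙ = -⅚ ≈ -0.83333)
U(w) = 1 (U(w) = w/w = 1)
1/U((5/4 + k/(-5))*13) = 1/1 = 1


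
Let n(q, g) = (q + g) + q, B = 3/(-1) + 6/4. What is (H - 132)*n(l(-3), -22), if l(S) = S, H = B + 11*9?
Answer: 966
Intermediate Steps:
B = -3/2 (B = 3*(-1) + 6*(¼) = -3 + 3/2 = -3/2 ≈ -1.5000)
H = 195/2 (H = -3/2 + 11*9 = -3/2 + 99 = 195/2 ≈ 97.500)
n(q, g) = g + 2*q (n(q, g) = (g + q) + q = g + 2*q)
(H - 132)*n(l(-3), -22) = (195/2 - 132)*(-22 + 2*(-3)) = -69*(-22 - 6)/2 = -69/2*(-28) = 966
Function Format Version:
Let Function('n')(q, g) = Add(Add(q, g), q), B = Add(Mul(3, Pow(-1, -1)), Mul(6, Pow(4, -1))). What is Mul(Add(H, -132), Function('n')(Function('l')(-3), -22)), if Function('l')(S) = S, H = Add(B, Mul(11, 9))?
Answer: 966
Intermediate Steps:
B = Rational(-3, 2) (B = Add(Mul(3, -1), Mul(6, Rational(1, 4))) = Add(-3, Rational(3, 2)) = Rational(-3, 2) ≈ -1.5000)
H = Rational(195, 2) (H = Add(Rational(-3, 2), Mul(11, 9)) = Add(Rational(-3, 2), 99) = Rational(195, 2) ≈ 97.500)
Function('n')(q, g) = Add(g, Mul(2, q)) (Function('n')(q, g) = Add(Add(g, q), q) = Add(g, Mul(2, q)))
Mul(Add(H, -132), Function('n')(Function('l')(-3), -22)) = Mul(Add(Rational(195, 2), -132), Add(-22, Mul(2, -3))) = Mul(Rational(-69, 2), Add(-22, -6)) = Mul(Rational(-69, 2), -28) = 966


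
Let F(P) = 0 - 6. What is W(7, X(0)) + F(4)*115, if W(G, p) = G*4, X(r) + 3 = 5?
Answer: -662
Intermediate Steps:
X(r) = 2 (X(r) = -3 + 5 = 2)
W(G, p) = 4*G
F(P) = -6
W(7, X(0)) + F(4)*115 = 4*7 - 6*115 = 28 - 690 = -662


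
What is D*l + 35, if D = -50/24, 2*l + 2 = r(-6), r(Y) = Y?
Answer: 130/3 ≈ 43.333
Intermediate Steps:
l = -4 (l = -1 + (½)*(-6) = -1 - 3 = -4)
D = -25/12 (D = -50*1/24 = -25/12 ≈ -2.0833)
D*l + 35 = -25/12*(-4) + 35 = 25/3 + 35 = 130/3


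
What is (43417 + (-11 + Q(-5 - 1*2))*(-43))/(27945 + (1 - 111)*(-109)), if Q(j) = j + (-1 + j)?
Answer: 8907/7987 ≈ 1.1152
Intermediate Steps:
Q(j) = -1 + 2*j
(43417 + (-11 + Q(-5 - 1*2))*(-43))/(27945 + (1 - 111)*(-109)) = (43417 + (-11 + (-1 + 2*(-5 - 1*2)))*(-43))/(27945 + (1 - 111)*(-109)) = (43417 + (-11 + (-1 + 2*(-5 - 2)))*(-43))/(27945 - 110*(-109)) = (43417 + (-11 + (-1 + 2*(-7)))*(-43))/(27945 + 11990) = (43417 + (-11 + (-1 - 14))*(-43))/39935 = (43417 + (-11 - 15)*(-43))*(1/39935) = (43417 - 26*(-43))*(1/39935) = (43417 + 1118)*(1/39935) = 44535*(1/39935) = 8907/7987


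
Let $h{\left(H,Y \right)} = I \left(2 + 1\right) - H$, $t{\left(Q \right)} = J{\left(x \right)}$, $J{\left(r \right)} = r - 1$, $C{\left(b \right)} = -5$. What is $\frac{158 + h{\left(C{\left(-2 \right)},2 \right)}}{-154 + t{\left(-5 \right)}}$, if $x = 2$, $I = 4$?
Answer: $- \frac{175}{153} \approx -1.1438$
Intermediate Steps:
$J{\left(r \right)} = -1 + r$
$t{\left(Q \right)} = 1$ ($t{\left(Q \right)} = -1 + 2 = 1$)
$h{\left(H,Y \right)} = 12 - H$ ($h{\left(H,Y \right)} = 4 \left(2 + 1\right) - H = 4 \cdot 3 - H = 12 - H$)
$\frac{158 + h{\left(C{\left(-2 \right)},2 \right)}}{-154 + t{\left(-5 \right)}} = \frac{158 + \left(12 - -5\right)}{-154 + 1} = \frac{158 + \left(12 + 5\right)}{-153} = \left(158 + 17\right) \left(- \frac{1}{153}\right) = 175 \left(- \frac{1}{153}\right) = - \frac{175}{153}$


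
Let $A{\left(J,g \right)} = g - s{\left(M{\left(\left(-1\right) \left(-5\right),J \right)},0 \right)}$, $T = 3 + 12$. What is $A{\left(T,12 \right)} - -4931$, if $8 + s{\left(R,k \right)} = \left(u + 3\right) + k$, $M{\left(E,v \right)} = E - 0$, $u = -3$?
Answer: $4951$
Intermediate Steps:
$M{\left(E,v \right)} = E$ ($M{\left(E,v \right)} = E + 0 = E$)
$s{\left(R,k \right)} = -8 + k$ ($s{\left(R,k \right)} = -8 + \left(\left(-3 + 3\right) + k\right) = -8 + \left(0 + k\right) = -8 + k$)
$T = 15$
$A{\left(J,g \right)} = 8 + g$ ($A{\left(J,g \right)} = g - \left(-8 + 0\right) = g - -8 = g + 8 = 8 + g$)
$A{\left(T,12 \right)} - -4931 = \left(8 + 12\right) - -4931 = 20 + 4931 = 4951$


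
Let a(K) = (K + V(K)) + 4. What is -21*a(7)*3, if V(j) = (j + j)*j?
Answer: -6867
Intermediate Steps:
V(j) = 2*j² (V(j) = (2*j)*j = 2*j²)
a(K) = 4 + K + 2*K² (a(K) = (K + 2*K²) + 4 = 4 + K + 2*K²)
-21*a(7)*3 = -21*(4 + 7 + 2*7²)*3 = -21*(4 + 7 + 2*49)*3 = -21*(4 + 7 + 98)*3 = -21*109*3 = -2289*3 = -6867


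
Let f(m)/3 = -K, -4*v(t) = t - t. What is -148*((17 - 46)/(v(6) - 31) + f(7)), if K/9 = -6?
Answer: -747548/31 ≈ -24114.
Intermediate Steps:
K = -54 (K = 9*(-6) = -54)
v(t) = 0 (v(t) = -(t - t)/4 = -¼*0 = 0)
f(m) = 162 (f(m) = 3*(-1*(-54)) = 3*54 = 162)
-148*((17 - 46)/(v(6) - 31) + f(7)) = -148*((17 - 46)/(0 - 31) + 162) = -148*(-29/(-31) + 162) = -148*(-29*(-1/31) + 162) = -148*(29/31 + 162) = -148*5051/31 = -747548/31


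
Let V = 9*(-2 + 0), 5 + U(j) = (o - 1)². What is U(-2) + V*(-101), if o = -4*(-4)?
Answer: 2038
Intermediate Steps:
o = 16
U(j) = 220 (U(j) = -5 + (16 - 1)² = -5 + 15² = -5 + 225 = 220)
V = -18 (V = 9*(-2) = -18)
U(-2) + V*(-101) = 220 - 18*(-101) = 220 + 1818 = 2038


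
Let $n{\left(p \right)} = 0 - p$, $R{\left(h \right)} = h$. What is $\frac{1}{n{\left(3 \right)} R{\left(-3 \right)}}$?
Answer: $\frac{1}{9} \approx 0.11111$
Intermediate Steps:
$n{\left(p \right)} = - p$
$\frac{1}{n{\left(3 \right)} R{\left(-3 \right)}} = \frac{1}{\left(-1\right) 3 \left(-3\right)} = \frac{1}{\left(-3\right) \left(-3\right)} = \frac{1}{9}$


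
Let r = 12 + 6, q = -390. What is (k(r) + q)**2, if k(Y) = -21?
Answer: 168921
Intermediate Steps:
r = 18
(k(r) + q)**2 = (-21 - 390)**2 = (-411)**2 = 168921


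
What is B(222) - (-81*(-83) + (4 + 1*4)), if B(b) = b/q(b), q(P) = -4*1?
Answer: -13573/2 ≈ -6786.5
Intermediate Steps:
q(P) = -4
B(b) = -b/4 (B(b) = b/(-4) = b*(-¼) = -b/4)
B(222) - (-81*(-83) + (4 + 1*4)) = -¼*222 - (-81*(-83) + (4 + 1*4)) = -111/2 - (6723 + (4 + 4)) = -111/2 - (6723 + 8) = -111/2 - 1*6731 = -111/2 - 6731 = -13573/2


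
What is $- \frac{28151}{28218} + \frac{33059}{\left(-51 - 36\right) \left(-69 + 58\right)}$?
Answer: $\frac{100657595}{3000514} \approx 33.547$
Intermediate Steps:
$- \frac{28151}{28218} + \frac{33059}{\left(-51 - 36\right) \left(-69 + 58\right)} = \left(-28151\right) \frac{1}{28218} + \frac{33059}{\left(-87\right) \left(-11\right)} = - \frac{28151}{28218} + \frac{33059}{957} = \frac{100657595}{3000514}$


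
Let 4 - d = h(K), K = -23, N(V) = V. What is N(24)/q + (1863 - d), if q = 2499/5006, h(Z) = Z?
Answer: 1569436/833 ≈ 1884.1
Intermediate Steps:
q = 2499/5006 (q = 2499*(1/5006) = 2499/5006 ≈ 0.49920)
d = 27 (d = 4 - 1*(-23) = 4 + 23 = 27)
N(24)/q + (1863 - d) = 24/(2499/5006) + (1863 - 1*27) = 24*(5006/2499) + (1863 - 27) = 40048/833 + 1836 = 1569436/833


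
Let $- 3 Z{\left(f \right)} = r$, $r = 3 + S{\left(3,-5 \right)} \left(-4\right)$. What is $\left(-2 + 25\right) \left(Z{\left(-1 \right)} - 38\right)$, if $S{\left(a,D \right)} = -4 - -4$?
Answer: $-897$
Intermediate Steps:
$S{\left(a,D \right)} = 0$ ($S{\left(a,D \right)} = -4 + 4 = 0$)
$r = 3$ ($r = 3 + 0 \left(-4\right) = 3 + 0 = 3$)
$Z{\left(f \right)} = -1$ ($Z{\left(f \right)} = \left(- \frac{1}{3}\right) 3 = -1$)
$\left(-2 + 25\right) \left(Z{\left(-1 \right)} - 38\right) = \left(-2 + 25\right) \left(-1 - 38\right) = 23 \left(-39\right) = -897$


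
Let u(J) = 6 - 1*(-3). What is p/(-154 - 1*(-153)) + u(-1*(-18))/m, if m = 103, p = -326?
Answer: 33587/103 ≈ 326.09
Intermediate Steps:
u(J) = 9 (u(J) = 6 + 3 = 9)
p/(-154 - 1*(-153)) + u(-1*(-18))/m = -326/(-154 - 1*(-153)) + 9/103 = -326/(-154 + 153) + 9*(1/103) = -326/(-1) + 9/103 = -326*(-1) + 9/103 = 326 + 9/103 = 33587/103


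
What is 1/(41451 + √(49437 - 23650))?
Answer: 41451/1718159614 - √25787/1718159614 ≈ 2.4032e-5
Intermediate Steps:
1/(41451 + √(49437 - 23650)) = 1/(41451 + √25787)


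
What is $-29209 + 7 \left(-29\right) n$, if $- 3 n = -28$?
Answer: $- \frac{93311}{3} \approx -31104.0$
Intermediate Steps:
$n = \frac{28}{3}$ ($n = \left(- \frac{1}{3}\right) \left(-28\right) = \frac{28}{3} \approx 9.3333$)
$-29209 + 7 \left(-29\right) n = -29209 + 7 \left(-29\right) \frac{28}{3} = -29209 - \frac{5684}{3} = - \frac{93311}{3}$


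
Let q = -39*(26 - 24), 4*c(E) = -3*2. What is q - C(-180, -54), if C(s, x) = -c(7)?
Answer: -159/2 ≈ -79.500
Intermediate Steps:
c(E) = -3/2 (c(E) = (-3*2)/4 = (¼)*(-6) = -3/2)
C(s, x) = 3/2 (C(s, x) = -1*(-3/2) = 3/2)
q = -78 (q = -39*2 = -78)
q - C(-180, -54) = -78 - 1*3/2 = -78 - 3/2 = -159/2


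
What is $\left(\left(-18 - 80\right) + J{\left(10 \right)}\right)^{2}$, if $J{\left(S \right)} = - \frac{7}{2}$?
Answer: $\frac{41209}{4} \approx 10302.0$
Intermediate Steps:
$J{\left(S \right)} = - \frac{7}{2}$ ($J{\left(S \right)} = \left(-7\right) \frac{1}{2} = - \frac{7}{2}$)
$\left(\left(-18 - 80\right) + J{\left(10 \right)}\right)^{2} = \left(\left(-18 - 80\right) - \frac{7}{2}\right)^{2} = \left(-98 - \frac{7}{2}\right)^{2} = \left(- \frac{203}{2}\right)^{2} = \frac{41209}{4}$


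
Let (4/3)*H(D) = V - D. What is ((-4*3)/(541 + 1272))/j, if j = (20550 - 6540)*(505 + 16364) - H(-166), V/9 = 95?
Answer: -16/571297872887 ≈ -2.8006e-11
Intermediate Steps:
V = 855 (V = 9*95 = 855)
H(D) = 2565/4 - 3*D/4 (H(D) = 3*(855 - D)/4 = 2565/4 - 3*D/4)
j = 945335697/4 (j = (20550 - 6540)*(505 + 16364) - (2565/4 - 3/4*(-166)) = 14010*16869 - (2565/4 + 249/2) = 236334690 - 1*3063/4 = 236334690 - 3063/4 = 945335697/4 ≈ 2.3633e+8)
((-4*3)/(541 + 1272))/j = ((-4*3)/(541 + 1272))/(945335697/4) = -12/1813*(4/945335697) = -12*1/1813*(4/945335697) = -12/1813*4/945335697 = -16/571297872887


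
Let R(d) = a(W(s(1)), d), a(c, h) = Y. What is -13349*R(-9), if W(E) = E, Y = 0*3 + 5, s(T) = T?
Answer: -66745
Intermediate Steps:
Y = 5 (Y = 0 + 5 = 5)
a(c, h) = 5
R(d) = 5
-13349*R(-9) = -13349*5 = -66745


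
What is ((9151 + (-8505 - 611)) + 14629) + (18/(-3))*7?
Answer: 14622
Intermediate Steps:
((9151 + (-8505 - 611)) + 14629) + (18/(-3))*7 = ((9151 - 9116) + 14629) - ⅓*18*7 = (35 + 14629) - 6*7 = 14664 - 42 = 14622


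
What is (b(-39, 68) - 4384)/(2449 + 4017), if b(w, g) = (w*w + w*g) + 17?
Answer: -2749/3233 ≈ -0.85029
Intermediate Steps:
b(w, g) = 17 + w**2 + g*w (b(w, g) = (w**2 + g*w) + 17 = 17 + w**2 + g*w)
(b(-39, 68) - 4384)/(2449 + 4017) = ((17 + (-39)**2 + 68*(-39)) - 4384)/(2449 + 4017) = ((17 + 1521 - 2652) - 4384)/6466 = (-1114 - 4384)*(1/6466) = -5498*1/6466 = -2749/3233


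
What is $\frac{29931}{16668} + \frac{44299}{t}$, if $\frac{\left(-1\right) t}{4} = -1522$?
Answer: $\frac{76716305}{8456232} \approx 9.0722$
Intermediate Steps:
$t = 6088$ ($t = \left(-4\right) \left(-1522\right) = 6088$)
$\frac{29931}{16668} + \frac{44299}{t} = \frac{29931}{16668} + \frac{44299}{6088} = 29931 \cdot \frac{1}{16668} + 44299 \cdot \frac{1}{6088} = \frac{9977}{5556} + \frac{44299}{6088} = \frac{76716305}{8456232}$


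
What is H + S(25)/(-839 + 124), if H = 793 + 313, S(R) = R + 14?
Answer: 60827/55 ≈ 1105.9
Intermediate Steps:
S(R) = 14 + R
H = 1106
H + S(25)/(-839 + 124) = 1106 + (14 + 25)/(-839 + 124) = 1106 + 39/(-715) = 1106 + 39*(-1/715) = 1106 - 3/55 = 60827/55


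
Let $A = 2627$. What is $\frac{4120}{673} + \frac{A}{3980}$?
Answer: $\frac{18165571}{2678540} \approx 6.7819$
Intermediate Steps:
$\frac{4120}{673} + \frac{A}{3980} = \frac{4120}{673} + \frac{2627}{3980} = \frac{18165571}{2678540}$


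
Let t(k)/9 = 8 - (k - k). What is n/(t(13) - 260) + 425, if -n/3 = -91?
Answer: 79627/188 ≈ 423.55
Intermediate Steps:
n = 273 (n = -3*(-91) = 273)
t(k) = 72 (t(k) = 9*(8 - (k - k)) = 9*(8 - 1*0) = 9*(8 + 0) = 9*8 = 72)
n/(t(13) - 260) + 425 = 273/(72 - 260) + 425 = 273/(-188) + 425 = 273*(-1/188) + 425 = -273/188 + 425 = 79627/188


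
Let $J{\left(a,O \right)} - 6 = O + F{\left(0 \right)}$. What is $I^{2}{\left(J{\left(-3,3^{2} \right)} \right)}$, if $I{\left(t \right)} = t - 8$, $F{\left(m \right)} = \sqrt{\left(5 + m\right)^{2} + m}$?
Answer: $144$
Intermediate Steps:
$F{\left(m \right)} = \sqrt{m + \left(5 + m\right)^{2}}$
$J{\left(a,O \right)} = 11 + O$ ($J{\left(a,O \right)} = 6 + \left(O + \sqrt{0 + \left(5 + 0\right)^{2}}\right) = 6 + \left(O + \sqrt{0 + 5^{2}}\right) = 6 + \left(O + \sqrt{0 + 25}\right) = 6 + \left(O + \sqrt{25}\right) = 6 + \left(O + 5\right) = 6 + \left(5 + O\right) = 11 + O$)
$I{\left(t \right)} = -8 + t$
$I^{2}{\left(J{\left(-3,3^{2} \right)} \right)} = \left(-8 + \left(11 + 3^{2}\right)\right)^{2} = \left(-8 + \left(11 + 9\right)\right)^{2} = \left(-8 + 20\right)^{2} = 12^{2} = 144$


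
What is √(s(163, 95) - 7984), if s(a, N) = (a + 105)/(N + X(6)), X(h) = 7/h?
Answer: 2*I*√664294330/577 ≈ 89.338*I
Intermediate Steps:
s(a, N) = (105 + a)/(7/6 + N) (s(a, N) = (a + 105)/(N + 7/6) = (105 + a)/(N + 7*(⅙)) = (105 + a)/(N + 7/6) = (105 + a)/(7/6 + N))
√(s(163, 95) - 7984) = √(6*(105 + 163)/(7 + 6*95) - 7984) = √(6*268/(7 + 570) - 7984) = √(6*268/577 - 7984) = √(6*(1/577)*268 - 7984) = √(1608/577 - 7984) = √(-4605160/577) = 2*I*√664294330/577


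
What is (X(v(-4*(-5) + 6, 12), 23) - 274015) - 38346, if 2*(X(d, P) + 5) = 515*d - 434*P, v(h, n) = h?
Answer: -310662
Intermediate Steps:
X(d, P) = -5 - 217*P + 515*d/2 (X(d, P) = -5 + (515*d - 434*P)/2 = -5 + (-434*P + 515*d)/2 = -5 + (-217*P + 515*d/2) = -5 - 217*P + 515*d/2)
(X(v(-4*(-5) + 6, 12), 23) - 274015) - 38346 = ((-5 - 217*23 + 515*(-4*(-5) + 6)/2) - 274015) - 38346 = ((-5 - 4991 + 515*(20 + 6)/2) - 274015) - 38346 = ((-5 - 4991 + (515/2)*26) - 274015) - 38346 = ((-5 - 4991 + 6695) - 274015) - 38346 = (1699 - 274015) - 38346 = -272316 - 38346 = -310662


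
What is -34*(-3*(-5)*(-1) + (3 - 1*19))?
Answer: 1054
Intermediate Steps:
-34*(-3*(-5)*(-1) + (3 - 1*19)) = -34*(15*(-1) + (3 - 19)) = -34*(-15 - 16) = -34*(-31) = 1054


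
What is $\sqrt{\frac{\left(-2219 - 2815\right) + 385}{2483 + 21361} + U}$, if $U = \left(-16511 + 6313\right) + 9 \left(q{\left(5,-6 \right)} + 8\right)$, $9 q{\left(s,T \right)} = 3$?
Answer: $\frac{13 i \sqrt{8513911509}}{11922} \approx 100.61 i$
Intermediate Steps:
$q{\left(s,T \right)} = \frac{1}{3}$ ($q{\left(s,T \right)} = \frac{1}{9} \cdot 3 = \frac{1}{3}$)
$U = -10123$ ($U = \left(-16511 + 6313\right) + 9 \left(\frac{1}{3} + 8\right) = -10198 + 9 \cdot \frac{25}{3} = -10198 + 75 = -10123$)
$\sqrt{\frac{\left(-2219 - 2815\right) + 385}{2483 + 21361} + U} = \sqrt{\frac{\left(-2219 - 2815\right) + 385}{2483 + 21361} - 10123} = \sqrt{\frac{\left(-2219 - 2815\right) + 385}{23844} - 10123} = \sqrt{\left(-5034 + 385\right) \frac{1}{23844} - 10123} = \sqrt{\left(-4649\right) \frac{1}{23844} - 10123} = \sqrt{- \frac{4649}{23844} - 10123} = \sqrt{- \frac{241377461}{23844}} = \frac{13 i \sqrt{8513911509}}{11922}$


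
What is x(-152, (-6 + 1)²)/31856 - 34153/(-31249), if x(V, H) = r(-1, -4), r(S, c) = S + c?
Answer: 1087821723/995468144 ≈ 1.0928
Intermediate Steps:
x(V, H) = -5 (x(V, H) = -1 - 4 = -5)
x(-152, (-6 + 1)²)/31856 - 34153/(-31249) = -5/31856 - 34153/(-31249) = -5*1/31856 - 34153*(-1/31249) = -5/31856 + 34153/31249 = 1087821723/995468144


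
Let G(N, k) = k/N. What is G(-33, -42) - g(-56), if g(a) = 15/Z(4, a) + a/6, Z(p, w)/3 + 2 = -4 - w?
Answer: 3467/330 ≈ 10.506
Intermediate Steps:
Z(p, w) = -18 - 3*w (Z(p, w) = -6 + 3*(-4 - w) = -6 + (-12 - 3*w) = -18 - 3*w)
g(a) = 15/(-18 - 3*a) + a/6
G(-33, -42) - g(-56) = -42/(-33) - (-30 - 56*(6 - 56))/(6*(6 - 56)) = -42*(-1/33) - (-30 - 56*(-50))/(6*(-50)) = 14/11 - (-1)*(-30 + 2800)/(6*50) = 14/11 - (-1)*2770/(6*50) = 14/11 - 1*(-277/30) = 14/11 + 277/30 = 3467/330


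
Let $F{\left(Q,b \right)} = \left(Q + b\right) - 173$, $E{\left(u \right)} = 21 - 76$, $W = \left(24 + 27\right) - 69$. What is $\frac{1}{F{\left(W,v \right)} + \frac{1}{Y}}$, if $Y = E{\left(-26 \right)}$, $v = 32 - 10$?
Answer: $- \frac{55}{9296} \approx -0.0059165$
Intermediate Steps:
$W = -18$ ($W = 51 - 69 = -18$)
$v = 22$ ($v = 32 - 10 = 22$)
$E{\left(u \right)} = -55$ ($E{\left(u \right)} = 21 - 76 = -55$)
$Y = -55$
$F{\left(Q,b \right)} = -173 + Q + b$
$\frac{1}{F{\left(W,v \right)} + \frac{1}{Y}} = \frac{1}{\left(-173 - 18 + 22\right) + \frac{1}{-55}} = \frac{1}{-169 - \frac{1}{55}} = \frac{1}{- \frac{9296}{55}} = - \frac{55}{9296}$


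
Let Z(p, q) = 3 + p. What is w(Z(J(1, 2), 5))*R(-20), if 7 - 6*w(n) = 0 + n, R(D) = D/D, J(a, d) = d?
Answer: 1/3 ≈ 0.33333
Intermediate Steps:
R(D) = 1
w(n) = 7/6 - n/6 (w(n) = 7/6 - (0 + n)/6 = 7/6 - n/6)
w(Z(J(1, 2), 5))*R(-20) = (7/6 - (3 + 2)/6)*1 = (7/6 - 1/6*5)*1 = (7/6 - 5/6)*1 = (1/3)*1 = 1/3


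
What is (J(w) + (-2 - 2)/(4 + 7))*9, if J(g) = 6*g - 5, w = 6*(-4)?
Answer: -14787/11 ≈ -1344.3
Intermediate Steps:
w = -24
J(g) = -5 + 6*g
(J(w) + (-2 - 2)/(4 + 7))*9 = ((-5 + 6*(-24)) + (-2 - 2)/(4 + 7))*9 = ((-5 - 144) - 4/11)*9 = (-149 - 4*1/11)*9 = (-149 - 4/11)*9 = -1643/11*9 = -14787/11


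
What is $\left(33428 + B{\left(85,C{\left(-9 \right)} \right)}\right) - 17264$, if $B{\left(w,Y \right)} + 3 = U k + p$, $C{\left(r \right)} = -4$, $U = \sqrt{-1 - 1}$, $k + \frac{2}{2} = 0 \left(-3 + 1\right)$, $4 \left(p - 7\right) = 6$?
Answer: $\frac{32339}{2} - i \sqrt{2} \approx 16170.0 - 1.4142 i$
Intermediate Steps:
$p = \frac{17}{2}$ ($p = 7 + \frac{1}{4} \cdot 6 = 7 + \frac{3}{2} = \frac{17}{2} \approx 8.5$)
$k = -1$ ($k = -1 + 0 \left(-3 + 1\right) = -1 + 0 \left(-2\right) = -1 + 0 = -1$)
$U = i \sqrt{2}$ ($U = \sqrt{-2} = i \sqrt{2} \approx 1.4142 i$)
$B{\left(w,Y \right)} = \frac{11}{2} - i \sqrt{2}$ ($B{\left(w,Y \right)} = -3 + \left(i \sqrt{2} \left(-1\right) + \frac{17}{2}\right) = -3 + \left(- i \sqrt{2} + \frac{17}{2}\right) = -3 + \left(\frac{17}{2} - i \sqrt{2}\right) = \frac{11}{2} - i \sqrt{2}$)
$\left(33428 + B{\left(85,C{\left(-9 \right)} \right)}\right) - 17264 = \left(33428 + \left(\frac{11}{2} - i \sqrt{2}\right)\right) - 17264 = \left(\frac{66867}{2} - i \sqrt{2}\right) - 17264 = \frac{32339}{2} - i \sqrt{2}$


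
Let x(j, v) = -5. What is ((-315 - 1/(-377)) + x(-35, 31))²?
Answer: 14553768321/142129 ≈ 1.0240e+5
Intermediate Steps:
((-315 - 1/(-377)) + x(-35, 31))² = ((-315 - 1/(-377)) - 5)² = ((-315 - 1*(-1/377)) - 5)² = ((-315 + 1/377) - 5)² = (-118754/377 - 5)² = (-120639/377)² = 14553768321/142129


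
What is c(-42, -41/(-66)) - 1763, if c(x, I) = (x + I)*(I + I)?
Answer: -3951785/2178 ≈ -1814.4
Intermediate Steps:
c(x, I) = 2*I*(I + x) (c(x, I) = (I + x)*(2*I) = 2*I*(I + x))
c(-42, -41/(-66)) - 1763 = 2*(-41/(-66))*(-41/(-66) - 42) - 1763 = 2*(-41*(-1/66))*(-41*(-1/66) - 42) - 1763 = 2*(41/66)*(41/66 - 42) - 1763 = 2*(41/66)*(-2731/66) - 1763 = -111971/2178 - 1763 = -3951785/2178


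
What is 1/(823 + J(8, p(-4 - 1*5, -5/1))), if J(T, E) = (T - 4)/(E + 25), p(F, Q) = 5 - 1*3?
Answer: 27/22225 ≈ 0.0012148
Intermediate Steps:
p(F, Q) = 2 (p(F, Q) = 5 - 3 = 2)
J(T, E) = (-4 + T)/(25 + E)
1/(823 + J(8, p(-4 - 1*5, -5/1))) = 1/(823 + (-4 + 8)/(25 + 2)) = 1/(823 + 4/27) = 1/(22225/27) = 27/22225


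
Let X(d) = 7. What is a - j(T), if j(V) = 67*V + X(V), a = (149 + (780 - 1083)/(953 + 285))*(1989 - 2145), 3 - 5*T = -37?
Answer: -14700519/619 ≈ -23749.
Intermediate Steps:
T = 8 (T = ⅗ - ⅕*(-37) = ⅗ + 37/5 = 8)
a = -14364402/619 (a = (149 - 303/1238)*(-156) = (184159/1238)*(-156) = -14364402/619 ≈ -23206.)
j(V) = 7 + 67*V (j(V) = 67*V + 7 = 7 + 67*V)
a - j(T) = -14364402/619 - (7 + 67*8) = -14364402/619 - (7 + 536) = -14364402/619 - 1*543 = -14364402/619 - 543 = -14700519/619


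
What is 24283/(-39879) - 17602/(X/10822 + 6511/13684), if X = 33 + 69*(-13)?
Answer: -7425142358141633/167033379501 ≈ -44453.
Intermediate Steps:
X = -864 (X = 33 - 897 = -864)
24283/(-39879) - 17602/(X/10822 + 6511/13684) = 24283/(-39879) - 17602/(-864/10822 + 6511/13684) = 24283*(-1/39879) - 17602/(-864*1/10822 + 6511*(1/13684)) = -3469/5697 - 17602/(-432/5411 + 6511/13684) = -3469/5697 - 17602/29319533/74044124 = -3469/5697 - 17602*74044124/29319533 = -3469/5697 - 1303324670648/29319533 = -7425142358141633/167033379501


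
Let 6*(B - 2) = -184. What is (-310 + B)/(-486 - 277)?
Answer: 1016/2289 ≈ 0.44386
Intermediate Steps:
B = -86/3 (B = 2 + (⅙)*(-184) = 2 - 92/3 = -86/3 ≈ -28.667)
(-310 + B)/(-486 - 277) = (-310 - 86/3)/(-486 - 277) = -1016/3/(-763) = -1016/3*(-1/763) = 1016/2289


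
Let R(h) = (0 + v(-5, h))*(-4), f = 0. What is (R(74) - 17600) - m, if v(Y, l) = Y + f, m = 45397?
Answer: -62977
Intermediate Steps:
v(Y, l) = Y (v(Y, l) = Y + 0 = Y)
R(h) = 20 (R(h) = (0 - 5)*(-4) = -5*(-4) = 20)
(R(74) - 17600) - m = (20 - 17600) - 1*45397 = -17580 - 45397 = -62977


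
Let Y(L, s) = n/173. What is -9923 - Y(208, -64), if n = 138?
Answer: -1716817/173 ≈ -9923.8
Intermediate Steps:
Y(L, s) = 138/173
-9923 - Y(208, -64) = -9923 - 1*138/173 = -9923 - 138/173 = -1716817/173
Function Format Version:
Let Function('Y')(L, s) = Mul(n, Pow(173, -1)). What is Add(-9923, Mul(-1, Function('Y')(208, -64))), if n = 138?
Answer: Rational(-1716817, 173) ≈ -9923.8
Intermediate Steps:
Function('Y')(L, s) = Rational(138, 173) (Function('Y')(L, s) = Mul(138, Pow(173, -1)) = Mul(138, Rational(1, 173)) = Rational(138, 173))
Add(-9923, Mul(-1, Function('Y')(208, -64))) = Add(-9923, Mul(-1, Rational(138, 173))) = Add(-9923, Rational(-138, 173)) = Rational(-1716817, 173)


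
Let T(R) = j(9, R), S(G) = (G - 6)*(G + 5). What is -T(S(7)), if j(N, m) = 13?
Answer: -13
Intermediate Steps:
S(G) = (-6 + G)*(5 + G)
T(R) = 13
-T(S(7)) = -1*13 = -13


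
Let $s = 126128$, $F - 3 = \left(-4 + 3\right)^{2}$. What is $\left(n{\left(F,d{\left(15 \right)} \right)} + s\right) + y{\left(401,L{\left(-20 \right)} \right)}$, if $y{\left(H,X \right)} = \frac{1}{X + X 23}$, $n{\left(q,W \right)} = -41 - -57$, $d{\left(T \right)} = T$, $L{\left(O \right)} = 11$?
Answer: $\frac{33302017}{264} \approx 1.2614 \cdot 10^{5}$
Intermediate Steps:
$F = 4$ ($F = 3 + \left(-4 + 3\right)^{2} = 3 + \left(-1\right)^{2} = 3 + 1 = 4$)
$n{\left(q,W \right)} = 16$ ($n{\left(q,W \right)} = -41 + 57 = 16$)
$y{\left(H,X \right)} = \frac{1}{24 X}$ ($y{\left(H,X \right)} = \frac{1}{X + 23 X} = \frac{1}{24 X}$)
$\left(n{\left(F,d{\left(15 \right)} \right)} + s\right) + y{\left(401,L{\left(-20 \right)} \right)} = \left(16 + 126128\right) + \frac{1}{24 \cdot 11} = 126144 + \frac{1}{24} \cdot \frac{1}{11} = 126144 + \frac{1}{264} = \frac{33302017}{264}$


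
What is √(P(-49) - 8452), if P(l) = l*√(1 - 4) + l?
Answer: √(-8501 - 49*I*√3) ≈ 0.4602 - 92.202*I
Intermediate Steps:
P(l) = l + I*l*√3 (P(l) = l*√(-3) + l = l*(I*√3) + l = I*l*√3 + l = l + I*l*√3)
√(P(-49) - 8452) = √(-49*(1 + I*√3) - 8452) = √((-49 - 49*I*√3) - 8452) = √(-8501 - 49*I*√3)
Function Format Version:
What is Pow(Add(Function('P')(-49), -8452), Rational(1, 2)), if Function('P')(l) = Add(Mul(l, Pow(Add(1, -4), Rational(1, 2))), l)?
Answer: Pow(Add(-8501, Mul(-49, I, Pow(3, Rational(1, 2)))), Rational(1, 2)) ≈ Add(0.4602, Mul(-92.202, I))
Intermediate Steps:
Function('P')(l) = Add(l, Mul(I, l, Pow(3, Rational(1, 2)))) (Function('P')(l) = Add(Mul(l, Pow(-3, Rational(1, 2))), l) = Add(Mul(l, Mul(I, Pow(3, Rational(1, 2)))), l) = Add(Mul(I, l, Pow(3, Rational(1, 2))), l) = Add(l, Mul(I, l, Pow(3, Rational(1, 2)))))
Pow(Add(Function('P')(-49), -8452), Rational(1, 2)) = Pow(Add(Mul(-49, Add(1, Mul(I, Pow(3, Rational(1, 2))))), -8452), Rational(1, 2)) = Pow(Add(Add(-49, Mul(-49, I, Pow(3, Rational(1, 2)))), -8452), Rational(1, 2)) = Pow(Add(-8501, Mul(-49, I, Pow(3, Rational(1, 2)))), Rational(1, 2))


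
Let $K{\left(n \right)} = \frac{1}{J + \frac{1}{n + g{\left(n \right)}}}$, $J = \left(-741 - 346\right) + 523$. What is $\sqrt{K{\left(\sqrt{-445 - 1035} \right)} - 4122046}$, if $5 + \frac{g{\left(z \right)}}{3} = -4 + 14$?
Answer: $\sqrt{\frac{34868387129 + 4649667890 i \sqrt{370}}{-8459 - 1128 i \sqrt{370}}} \approx 2030.3 i$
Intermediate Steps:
$g{\left(z \right)} = 15$ ($g{\left(z \right)} = -15 + 3 \left(-4 + 14\right) = -15 + 3 \cdot 10 = -15 + 30 = 15$)
$J = -564$ ($J = -1087 + 523 = -564$)
$K{\left(n \right)} = \frac{1}{-564 + \frac{1}{15 + n}}$ ($K{\left(n \right)} = \frac{1}{-564 + \frac{1}{n + 15}} = \frac{1}{-564 + \frac{1}{15 + n}}$)
$\sqrt{K{\left(\sqrt{-445 - 1035} \right)} - 4122046} = \sqrt{\frac{-15 - \sqrt{-445 - 1035}}{8459 + 564 \sqrt{-445 - 1035}} - 4122046} = \sqrt{\frac{-15 - \sqrt{-1480}}{8459 + 564 \sqrt{-1480}} - 4122046} = \sqrt{\frac{-15 - 2 i \sqrt{370}}{8459 + 564 \cdot 2 i \sqrt{370}} - 4122046} = \sqrt{\frac{-15 - 2 i \sqrt{370}}{8459 + 1128 i \sqrt{370}} - 4122046} = \sqrt{-4122046 + \frac{-15 - 2 i \sqrt{370}}{8459 + 1128 i \sqrt{370}}}$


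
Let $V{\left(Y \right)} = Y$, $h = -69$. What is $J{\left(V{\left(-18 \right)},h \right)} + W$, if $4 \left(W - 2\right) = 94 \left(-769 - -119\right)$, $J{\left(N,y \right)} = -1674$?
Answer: $-16947$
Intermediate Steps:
$W = -15273$ ($W = 2 + \frac{94 \left(-769 - -119\right)}{4} = 2 + \frac{94 \left(-769 + 119\right)}{4} = 2 + \frac{94 \left(-650\right)}{4} = 2 + \frac{1}{4} \left(-61100\right) = 2 - 15275 = -15273$)
$J{\left(V{\left(-18 \right)},h \right)} + W = -1674 - 15273 = -16947$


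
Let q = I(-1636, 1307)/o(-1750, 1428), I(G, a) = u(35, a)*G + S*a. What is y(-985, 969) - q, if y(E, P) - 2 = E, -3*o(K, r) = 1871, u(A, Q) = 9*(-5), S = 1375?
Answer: 3773042/1871 ≈ 2016.6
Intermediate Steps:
u(A, Q) = -45
o(K, r) = -1871/3 (o(K, r) = -⅓*1871 = -1871/3)
y(E, P) = 2 + E
I(G, a) = -45*G + 1375*a
q = -5612235/1871 (q = (-45*(-1636) + 1375*1307)/(-1871/3) = (73620 + 1797125)*(-3/1871) = 1870745*(-3/1871) = -5612235/1871 ≈ -2999.6)
y(-985, 969) - q = (2 - 985) - 1*(-5612235/1871) = -983 + 5612235/1871 = 3773042/1871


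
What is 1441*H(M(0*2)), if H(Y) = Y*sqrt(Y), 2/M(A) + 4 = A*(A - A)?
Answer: -1441*I*sqrt(2)/4 ≈ -509.47*I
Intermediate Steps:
M(A) = -1/2 (M(A) = 2/(-4 + A*(A - A)) = 2/(-4 + A*0) = 2/(-4 + 0) = 2/(-4) = 2*(-1/4) = -1/2)
H(Y) = Y**(3/2)
1441*H(M(0*2)) = 1441*(-1/2)**(3/2) = 1441*(-I*sqrt(2)/4) = -1441*I*sqrt(2)/4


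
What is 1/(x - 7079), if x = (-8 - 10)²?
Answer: -1/6755 ≈ -0.00014804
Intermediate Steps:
x = 324 (x = (-18)² = 324)
1/(x - 7079) = 1/(324 - 7079) = 1/(-6755) = -1/6755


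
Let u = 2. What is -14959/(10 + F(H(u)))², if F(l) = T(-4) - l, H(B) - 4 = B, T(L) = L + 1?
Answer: -14959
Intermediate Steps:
T(L) = 1 + L
H(B) = 4 + B
F(l) = -3 - l (F(l) = (1 - 4) - l = -3 - l)
-14959/(10 + F(H(u)))² = -14959/(10 + (-3 - (4 + 2)))² = -14959/(10 + (-3 - 1*6))² = -14959/(10 + (-3 - 6))² = -14959/(10 - 9)² = -14959/(1²) = -14959/1 = -14959*1 = -14959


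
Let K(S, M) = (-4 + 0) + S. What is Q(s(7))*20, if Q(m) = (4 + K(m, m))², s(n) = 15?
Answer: 4500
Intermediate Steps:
K(S, M) = -4 + S
Q(m) = m² (Q(m) = (4 + (-4 + m))² = m²)
Q(s(7))*20 = 15²*20 = 225*20 = 4500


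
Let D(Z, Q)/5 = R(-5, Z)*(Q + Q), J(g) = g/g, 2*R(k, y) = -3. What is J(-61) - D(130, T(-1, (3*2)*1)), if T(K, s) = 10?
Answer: 151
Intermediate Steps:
R(k, y) = -3/2 (R(k, y) = (½)*(-3) = -3/2)
J(g) = 1
D(Z, Q) = -15*Q (D(Z, Q) = 5*(-3*(Q + Q)/2) = 5*(-3*Q) = -15*Q)
J(-61) - D(130, T(-1, (3*2)*1)) = 1 - (-15)*10 = 1 - 1*(-150) = 1 + 150 = 151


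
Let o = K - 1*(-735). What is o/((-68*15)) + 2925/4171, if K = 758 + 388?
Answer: -1620717/1418140 ≈ -1.1428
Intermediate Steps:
K = 1146
o = 1881 (o = 1146 - 1*(-735) = 1146 + 735 = 1881)
o/((-68*15)) + 2925/4171 = 1881/((-68*15)) + 2925/4171 = 1881/(-1020) + 2925*(1/4171) = 1881*(-1/1020) + 2925/4171 = -627/340 + 2925/4171 = -1620717/1418140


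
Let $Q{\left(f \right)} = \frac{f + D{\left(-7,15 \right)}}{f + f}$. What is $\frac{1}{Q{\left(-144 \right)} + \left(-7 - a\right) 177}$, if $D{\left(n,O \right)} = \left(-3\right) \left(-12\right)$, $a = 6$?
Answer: $- \frac{8}{18405} \approx -0.00043466$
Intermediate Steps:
$D{\left(n,O \right)} = 36$
$Q{\left(f \right)} = \frac{36 + f}{2 f}$ ($Q{\left(f \right)} = \frac{f + 36}{f + f} = \frac{36 + f}{2 f}$)
$\frac{1}{Q{\left(-144 \right)} + \left(-7 - a\right) 177} = \frac{1}{\frac{36 - 144}{2 \left(-144\right)} + \left(-7 - 6\right) 177} = \frac{1}{\frac{1}{2} \left(- \frac{1}{144}\right) \left(-108\right) + \left(-7 - 6\right) 177} = \frac{1}{\frac{3}{8} - 2301} = \frac{1}{- \frac{18405}{8}} = - \frac{8}{18405}$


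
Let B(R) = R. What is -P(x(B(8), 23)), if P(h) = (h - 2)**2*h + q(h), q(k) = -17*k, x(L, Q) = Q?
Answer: -9752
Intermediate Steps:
P(h) = -17*h + h*(-2 + h)**2 (P(h) = (h - 2)**2*h - 17*h = (-2 + h)**2*h - 17*h = h*(-2 + h)**2 - 17*h = -17*h + h*(-2 + h)**2)
-P(x(B(8), 23)) = -23*(-17 + (-2 + 23)**2) = -23*(-17 + 21**2) = -23*(-17 + 441) = -23*424 = -1*9752 = -9752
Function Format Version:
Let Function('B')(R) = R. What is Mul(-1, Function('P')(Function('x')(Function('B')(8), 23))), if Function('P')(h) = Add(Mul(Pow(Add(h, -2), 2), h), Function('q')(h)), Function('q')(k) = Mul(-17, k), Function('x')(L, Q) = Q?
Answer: -9752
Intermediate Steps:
Function('P')(h) = Add(Mul(-17, h), Mul(h, Pow(Add(-2, h), 2))) (Function('P')(h) = Add(Mul(Pow(Add(h, -2), 2), h), Mul(-17, h)) = Add(Mul(Pow(Add(-2, h), 2), h), Mul(-17, h)) = Add(Mul(h, Pow(Add(-2, h), 2)), Mul(-17, h)) = Add(Mul(-17, h), Mul(h, Pow(Add(-2, h), 2))))
Mul(-1, Function('P')(Function('x')(Function('B')(8), 23))) = Mul(-1, Mul(23, Add(-17, Pow(Add(-2, 23), 2)))) = Mul(-1, Mul(23, Add(-17, Pow(21, 2)))) = Mul(-1, Mul(23, Add(-17, 441))) = Mul(-1, Mul(23, 424)) = Mul(-1, 9752) = -9752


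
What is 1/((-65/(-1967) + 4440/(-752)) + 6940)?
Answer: 184898/1282106545 ≈ 0.00014421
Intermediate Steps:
1/((-65/(-1967) + 4440/(-752)) + 6940) = 1/((-65*(-1/1967) + 4440*(-1/752)) + 6940) = 1/((65/1967 - 555/94) + 6940) = 1/(-1085575/184898 + 6940) = 1/(1282106545/184898) = 184898/1282106545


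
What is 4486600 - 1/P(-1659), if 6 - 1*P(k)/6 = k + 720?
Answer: 25439021999/5670 ≈ 4.4866e+6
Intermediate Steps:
P(k) = -4284 - 6*k (P(k) = 36 - 6*(k + 720) = 36 - 6*(720 + k) = 36 + (-4320 - 6*k) = -4284 - 6*k)
4486600 - 1/P(-1659) = 4486600 - 1/(-4284 - 6*(-1659)) = 4486600 - 1/(-4284 + 9954) = 4486600 - 1/5670 = 25439021999/5670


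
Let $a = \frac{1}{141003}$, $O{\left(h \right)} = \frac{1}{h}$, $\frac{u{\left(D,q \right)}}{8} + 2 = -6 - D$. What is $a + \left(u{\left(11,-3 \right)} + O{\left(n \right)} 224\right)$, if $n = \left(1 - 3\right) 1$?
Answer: $- \frac{37224791}{141003} \approx -264.0$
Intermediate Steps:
$u{\left(D,q \right)} = -64 - 8 D$ ($u{\left(D,q \right)} = -16 + 8 \left(-6 - D\right) = -16 - \left(48 + 8 D\right) = -64 - 8 D$)
$n = -2$ ($n = \left(-2\right) 1 = -2$)
$a = \frac{1}{141003} \approx 7.0921 \cdot 10^{-6}$
$a + \left(u{\left(11,-3 \right)} + O{\left(n \right)} 224\right) = \frac{1}{141003} + \left(\left(-64 - 88\right) + \frac{1}{-2} \cdot 224\right) = \frac{1}{141003} - 264 = - \frac{37224791}{141003}$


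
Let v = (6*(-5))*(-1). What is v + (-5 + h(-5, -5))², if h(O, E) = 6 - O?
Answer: 66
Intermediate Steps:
v = 30 (v = -30*(-1) = 30)
v + (-5 + h(-5, -5))² = 30 + (-5 + (6 - 1*(-5)))² = 30 + (-5 + (6 + 5))² = 30 + (-5 + 11)² = 30 + 6² = 30 + 36 = 66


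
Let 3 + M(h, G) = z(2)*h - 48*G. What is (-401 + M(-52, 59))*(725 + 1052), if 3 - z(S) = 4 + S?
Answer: -5473160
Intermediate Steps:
z(S) = -1 - S (z(S) = 3 - (4 + S) = 3 + (-4 - S) = -1 - S)
M(h, G) = -3 - 48*G - 3*h (M(h, G) = -3 + ((-1 - 1*2)*h - 48*G) = -3 + ((-1 - 2)*h - 48*G) = -3 + (-3*h - 48*G) = -3 + (-48*G - 3*h) = -3 - 48*G - 3*h)
(-401 + M(-52, 59))*(725 + 1052) = (-401 + (-3 - 48*59 - 3*(-52)))*(725 + 1052) = (-401 + (-3 - 2832 + 156))*1777 = (-401 - 2679)*1777 = -3080*1777 = -5473160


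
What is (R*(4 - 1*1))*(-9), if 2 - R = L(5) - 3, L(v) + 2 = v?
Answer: -54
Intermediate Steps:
L(v) = -2 + v
R = 2 (R = 2 - ((-2 + 5) - 3) = 2 - (3 - 3) = 2 - 1*0 = 2 + 0 = 2)
(R*(4 - 1*1))*(-9) = (2*(4 - 1*1))*(-9) = (2*(4 - 1))*(-9) = (2*3)*(-9) = 6*(-9) = -54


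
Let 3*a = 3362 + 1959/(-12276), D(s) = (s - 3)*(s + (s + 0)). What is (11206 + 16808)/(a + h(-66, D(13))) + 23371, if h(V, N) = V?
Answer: 302915032249/12946435 ≈ 23398.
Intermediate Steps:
D(s) = 2*s*(-3 + s) (D(s) = (-3 + s)*(s + s) = (-3 + s)*(2*s) = 2*s*(-3 + s))
a = 13756651/12276 (a = (3362 + 1959/(-12276))/3 = (3362 + 1959*(-1/12276))/3 = (3362 - 653/4092)/3 = (⅓)*(13756651/4092) = 13756651/12276 ≈ 1120.6)
(11206 + 16808)/(a + h(-66, D(13))) + 23371 = (11206 + 16808)/(13756651/12276 - 66) + 23371 = 28014/(12946435/12276) + 23371 = 28014*(12276/12946435) + 23371 = 343899864/12946435 + 23371 = 302915032249/12946435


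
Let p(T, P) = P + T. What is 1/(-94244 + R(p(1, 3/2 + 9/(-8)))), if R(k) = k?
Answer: -8/753941 ≈ -1.0611e-5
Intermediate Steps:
1/(-94244 + R(p(1, 3/2 + 9/(-8)))) = 1/(-94244 + ((3/2 + 9/(-8)) + 1)) = 1/(-94244 + ((3*(½) + 9*(-⅛)) + 1)) = 1/(-94244 + ((3/2 - 9/8) + 1)) = 1/(-94244 + (3/8 + 1)) = 1/(-94244 + 11/8) = 1/(-753941/8) = -8/753941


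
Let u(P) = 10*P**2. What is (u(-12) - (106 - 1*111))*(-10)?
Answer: -14450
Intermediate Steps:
(u(-12) - (106 - 1*111))*(-10) = (10*(-12)**2 - (106 - 1*111))*(-10) = (10*144 - (106 - 111))*(-10) = (1440 - 1*(-5))*(-10) = (1440 + 5)*(-10) = 1445*(-10) = -14450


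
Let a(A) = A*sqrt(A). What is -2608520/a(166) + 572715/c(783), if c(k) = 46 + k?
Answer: 572715/829 - 652130*sqrt(166)/6889 ≈ -528.79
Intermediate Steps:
a(A) = A**(3/2)
-2608520/a(166) + 572715/c(783) = -2608520*sqrt(166)/27556 + 572715/(46 + 783) = -2608520*sqrt(166)/27556 + 572715/829 = -652130*sqrt(166)/6889 + 572715*(1/829) = -652130*sqrt(166)/6889 + 572715/829 = 572715/829 - 652130*sqrt(166)/6889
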